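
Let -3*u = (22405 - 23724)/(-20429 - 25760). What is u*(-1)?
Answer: 1319/138567 ≈ 0.0095189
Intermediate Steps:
u = -1319/138567 (u = -(22405 - 23724)/(3*(-20429 - 25760)) = -(-1319)/(3*(-46189)) = -(-1319)*(-1)/(3*46189) = -⅓*1319/46189 = -1319/138567 ≈ -0.0095189)
u*(-1) = -1319/138567*(-1) = 1319/138567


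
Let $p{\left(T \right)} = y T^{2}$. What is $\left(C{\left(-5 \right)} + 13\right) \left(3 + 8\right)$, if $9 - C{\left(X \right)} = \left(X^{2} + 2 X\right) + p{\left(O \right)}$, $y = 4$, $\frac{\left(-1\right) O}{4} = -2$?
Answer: $-2739$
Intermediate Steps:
$O = 8$ ($O = \left(-4\right) \left(-2\right) = 8$)
$p{\left(T \right)} = 4 T^{2}$
$C{\left(X \right)} = -247 - X^{2} - 2 X$ ($C{\left(X \right)} = 9 - \left(\left(X^{2} + 2 X\right) + 4 \cdot 8^{2}\right) = 9 - \left(\left(X^{2} + 2 X\right) + 4 \cdot 64\right) = 9 - \left(\left(X^{2} + 2 X\right) + 256\right) = 9 - \left(256 + X^{2} + 2 X\right) = -247 - X^{2} - 2 X$)
$\left(C{\left(-5 \right)} + 13\right) \left(3 + 8\right) = \left(\left(-247 - \left(-5\right)^{2} - -10\right) + 13\right) \left(3 + 8\right) = \left(\left(-247 - 25 + 10\right) + 13\right) 11 = \left(-262 + 13\right) 11 = \left(-249\right) 11 = -2739$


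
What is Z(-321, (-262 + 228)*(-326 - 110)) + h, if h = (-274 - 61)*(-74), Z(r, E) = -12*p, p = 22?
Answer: 24526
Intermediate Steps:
Z(r, E) = -264 (Z(r, E) = -12*22 = -264)
h = 24790 (h = -335*(-74) = 24790)
Z(-321, (-262 + 228)*(-326 - 110)) + h = -264 + 24790 = 24526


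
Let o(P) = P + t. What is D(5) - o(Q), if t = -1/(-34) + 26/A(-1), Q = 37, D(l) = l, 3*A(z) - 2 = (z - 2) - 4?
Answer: -2793/170 ≈ -16.429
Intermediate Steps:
A(z) = -4/3 + z/3 (A(z) = ⅔ + ((z - 2) - 4)/3 = ⅔ + ((-2 + z) - 4)/3 = ⅔ + (-6 + z)/3 = ⅔ + (-2 + z/3) = -4/3 + z/3)
t = -2647/170 (t = -1/(-34) + 26/(-4/3 + (⅓)*(-1)) = -1*(-1/34) + 26/(-4/3 - ⅓) = 1/34 + 26/(-5/3) = 1/34 + 26*(-⅗) = 1/34 - 78/5 = -2647/170 ≈ -15.571)
o(P) = -2647/170 + P (o(P) = P - 2647/170 = -2647/170 + P)
D(5) - o(Q) = 5 - (-2647/170 + 37) = 5 - 1*3643/170 = 5 - 3643/170 = -2793/170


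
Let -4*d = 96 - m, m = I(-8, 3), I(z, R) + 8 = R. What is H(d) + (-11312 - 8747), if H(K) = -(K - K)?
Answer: -20059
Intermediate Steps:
I(z, R) = -8 + R
m = -5 (m = -8 + 3 = -5)
d = -101/4 (d = -(96 - 1*(-5))/4 = -(96 + 5)/4 = -¼*101 = -101/4 ≈ -25.250)
H(K) = 0 (H(K) = -1*0 = 0)
H(d) + (-11312 - 8747) = 0 + (-11312 - 8747) = 0 - 20059 = -20059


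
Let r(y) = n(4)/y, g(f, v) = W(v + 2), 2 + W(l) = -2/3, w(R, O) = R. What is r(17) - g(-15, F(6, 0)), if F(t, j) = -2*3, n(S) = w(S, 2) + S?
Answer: 160/51 ≈ 3.1373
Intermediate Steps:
W(l) = -8/3 (W(l) = -2 - 2/3 = -2 - 2*⅓ = -2 - ⅔ = -8/3)
n(S) = 2*S (n(S) = S + S = 2*S)
F(t, j) = -6
g(f, v) = -8/3
r(y) = 8/y (r(y) = (2*4)/y = 8/y)
r(17) - g(-15, F(6, 0)) = 8/17 - 1*(-8/3) = 8*(1/17) + 8/3 = 8/17 + 8/3 = 160/51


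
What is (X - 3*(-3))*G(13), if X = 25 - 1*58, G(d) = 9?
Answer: -216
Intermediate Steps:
X = -33 (X = 25 - 58 = -33)
(X - 3*(-3))*G(13) = (-33 - 3*(-3))*9 = (-33 + 9)*9 = -24*9 = -216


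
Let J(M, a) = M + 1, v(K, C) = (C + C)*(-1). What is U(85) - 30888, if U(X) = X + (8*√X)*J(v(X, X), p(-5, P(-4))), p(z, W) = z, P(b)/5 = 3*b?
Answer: -30803 - 1352*√85 ≈ -43268.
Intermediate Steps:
P(b) = 15*b (P(b) = 5*(3*b) = 15*b)
v(K, C) = -2*C (v(K, C) = (2*C)*(-1) = -2*C)
J(M, a) = 1 + M
U(X) = X + 8*√X*(1 - 2*X) (U(X) = X + (8*√X)*(1 - 2*X) = X + 8*√X*(1 - 2*X))
U(85) - 30888 = (85 + √85*(8 - 16*85)) - 30888 = (85 + √85*(8 - 1360)) - 30888 = (85 + √85*(-1352)) - 30888 = (85 - 1352*√85) - 30888 = -30803 - 1352*√85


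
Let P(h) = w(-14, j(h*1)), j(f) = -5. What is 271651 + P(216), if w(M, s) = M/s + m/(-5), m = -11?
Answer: 271656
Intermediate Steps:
w(M, s) = 11/5 + M/s (w(M, s) = M/s - 11/(-5) = M/s - 11*(-⅕) = M/s + 11/5 = 11/5 + M/s)
P(h) = 5 (P(h) = 11/5 - 14/(-5) = 11/5 - 14*(-⅕) = 11/5 + 14/5 = 5)
271651 + P(216) = 271651 + 5 = 271656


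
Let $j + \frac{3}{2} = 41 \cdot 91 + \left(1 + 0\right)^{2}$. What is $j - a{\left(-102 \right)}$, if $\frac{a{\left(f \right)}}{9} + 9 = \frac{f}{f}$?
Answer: $\frac{7605}{2} \approx 3802.5$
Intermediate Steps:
$j = \frac{7461}{2}$ ($j = - \frac{3}{2} + \left(41 \cdot 91 + \left(1 + 0\right)^{2}\right) = - \frac{3}{2} + \left(3731 + 1^{2}\right) = - \frac{3}{2} + \left(3731 + 1\right) = - \frac{3}{2} + 3732 = \frac{7461}{2} \approx 3730.5$)
$a{\left(f \right)} = -72$ ($a{\left(f \right)} = -81 + 9 \frac{f}{f} = -81 + 9 \cdot 1 = -81 + 9 = -72$)
$j - a{\left(-102 \right)} = \frac{7461}{2} - -72 = \frac{7461}{2} + 72 = \frac{7605}{2}$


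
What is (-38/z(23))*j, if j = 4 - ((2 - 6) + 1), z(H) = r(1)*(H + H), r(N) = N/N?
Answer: -133/23 ≈ -5.7826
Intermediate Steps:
r(N) = 1
z(H) = 2*H (z(H) = 1*(H + H) = 1*(2*H) = 2*H)
j = 7 (j = 4 - (-4 + 1) = 4 - 1*(-3) = 4 + 3 = 7)
(-38/z(23))*j = -38/(2*23)*7 = -38/46*7 = -38*1/46*7 = -19/23*7 = -133/23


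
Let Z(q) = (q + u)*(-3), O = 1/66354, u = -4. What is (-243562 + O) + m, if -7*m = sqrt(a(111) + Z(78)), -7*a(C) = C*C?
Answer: -16161312947/66354 - 5*I*sqrt(3885)/49 ≈ -2.4356e+5 - 6.3602*I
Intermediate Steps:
O = 1/66354 ≈ 1.5071e-5
a(C) = -C**2/7 (a(C) = -C*C/7 = -C**2/7)
Z(q) = 12 - 3*q (Z(q) = (q - 4)*(-3) = (-4 + q)*(-3) = 12 - 3*q)
m = -5*I*sqrt(3885)/49 (m = -sqrt(-1/7*111**2 + (12 - 3*78))/7 = -sqrt(-1/7*12321 + (12 - 234))/7 = -sqrt(-12321/7 - 222)/7 = -5*I*sqrt(3885)/49 ≈ -6.3602*I)
(-243562 + O) + m = (-243562 + 1/66354) - 5*I*sqrt(3885)/49 = -16161312947/66354 - 5*I*sqrt(3885)/49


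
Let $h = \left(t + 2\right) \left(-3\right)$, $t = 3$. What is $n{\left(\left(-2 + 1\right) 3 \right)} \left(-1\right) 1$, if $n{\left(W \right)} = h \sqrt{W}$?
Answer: $15 i \sqrt{3} \approx 25.981 i$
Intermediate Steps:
$h = -15$ ($h = \left(3 + 2\right) \left(-3\right) = 5 \left(-3\right) = -15$)
$n{\left(W \right)} = - 15 \sqrt{W}$
$n{\left(\left(-2 + 1\right) 3 \right)} \left(-1\right) 1 = - 15 \sqrt{\left(-2 + 1\right) 3} \left(-1\right) 1 = - 15 \sqrt{\left(-1\right) 3} \left(-1\right) 1 = - 15 \sqrt{-3} \left(-1\right) 1 = - 15 i \sqrt{3} \left(-1\right) 1 = 15 i \sqrt{3} \cdot 1 = 15 i \sqrt{3}$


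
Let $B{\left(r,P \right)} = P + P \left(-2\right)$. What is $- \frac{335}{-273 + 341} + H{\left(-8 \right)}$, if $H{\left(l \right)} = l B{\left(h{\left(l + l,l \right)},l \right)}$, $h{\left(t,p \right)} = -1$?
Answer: $- \frac{4687}{68} \approx -68.927$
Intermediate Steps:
$B{\left(r,P \right)} = - P$ ($B{\left(r,P \right)} = P - 2 P = - P$)
$H{\left(l \right)} = - l^{2}$ ($H{\left(l \right)} = l \left(- l\right) = - l^{2}$)
$- \frac{335}{-273 + 341} + H{\left(-8 \right)} = - \frac{335}{-273 + 341} - \left(-8\right)^{2} = - \frac{335}{68} - 64 = - \frac{4687}{68}$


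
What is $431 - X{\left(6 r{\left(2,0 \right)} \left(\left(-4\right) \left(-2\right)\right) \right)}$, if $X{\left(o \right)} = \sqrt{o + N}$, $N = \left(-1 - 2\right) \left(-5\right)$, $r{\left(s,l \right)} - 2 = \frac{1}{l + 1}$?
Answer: $431 - \sqrt{159} \approx 418.39$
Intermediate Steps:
$r{\left(s,l \right)} = 2 + \frac{1}{1 + l}$ ($r{\left(s,l \right)} = 2 + \frac{1}{l + 1} = 2 + \frac{1}{1 + l}$)
$N = 15$ ($N = \left(-3\right) \left(-5\right) = 15$)
$X{\left(o \right)} = \sqrt{15 + o}$ ($X{\left(o \right)} = \sqrt{o + 15} = \sqrt{15 + o}$)
$431 - X{\left(6 r{\left(2,0 \right)} \left(\left(-4\right) \left(-2\right)\right) \right)} = 431 - \sqrt{15 + 6 \frac{3 + 2 \cdot 0}{1 + 0} \left(\left(-4\right) \left(-2\right)\right)} = 431 - \sqrt{15 + 6 \frac{3 + 0}{1} \cdot 8} = 431 - \sqrt{15 + 6 \cdot 1 \cdot 3 \cdot 8} = 431 - \sqrt{15 + 6 \cdot 3 \cdot 8} = 431 - \sqrt{15 + 18 \cdot 8} = 431 - \sqrt{15 + 144} = 431 - \sqrt{159}$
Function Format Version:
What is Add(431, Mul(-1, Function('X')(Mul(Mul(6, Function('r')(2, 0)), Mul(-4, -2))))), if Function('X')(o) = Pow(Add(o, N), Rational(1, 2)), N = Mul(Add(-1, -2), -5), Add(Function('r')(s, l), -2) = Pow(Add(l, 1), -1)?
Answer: Add(431, Mul(-1, Pow(159, Rational(1, 2)))) ≈ 418.39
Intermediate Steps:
Function('r')(s, l) = Add(2, Pow(Add(1, l), -1)) (Function('r')(s, l) = Add(2, Pow(Add(l, 1), -1)) = Add(2, Pow(Add(1, l), -1)))
N = 15 (N = Mul(-3, -5) = 15)
Function('X')(o) = Pow(Add(15, o), Rational(1, 2)) (Function('X')(o) = Pow(Add(o, 15), Rational(1, 2)) = Pow(Add(15, o), Rational(1, 2)))
Add(431, Mul(-1, Function('X')(Mul(Mul(6, Function('r')(2, 0)), Mul(-4, -2))))) = Add(431, Mul(-1, Pow(Add(15, Mul(Mul(6, Mul(Pow(Add(1, 0), -1), Add(3, Mul(2, 0)))), Mul(-4, -2))), Rational(1, 2)))) = Add(431, Mul(-1, Pow(Add(15, Mul(Mul(6, Mul(Pow(1, -1), Add(3, 0))), 8)), Rational(1, 2)))) = Add(431, Mul(-1, Pow(Add(15, Mul(Mul(6, Mul(1, 3)), 8)), Rational(1, 2)))) = Add(431, Mul(-1, Pow(Add(15, Mul(Mul(6, 3), 8)), Rational(1, 2)))) = Add(431, Mul(-1, Pow(Add(15, Mul(18, 8)), Rational(1, 2)))) = Add(431, Mul(-1, Pow(Add(15, 144), Rational(1, 2)))) = Add(431, Mul(-1, Pow(159, Rational(1, 2))))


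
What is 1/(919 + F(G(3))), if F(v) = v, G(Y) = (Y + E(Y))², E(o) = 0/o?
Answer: 1/928 ≈ 0.0010776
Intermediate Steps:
E(o) = 0
G(Y) = Y² (G(Y) = (Y + 0)² = Y²)
1/(919 + F(G(3))) = 1/(919 + 3²) = 1/(919 + 9) = 1/928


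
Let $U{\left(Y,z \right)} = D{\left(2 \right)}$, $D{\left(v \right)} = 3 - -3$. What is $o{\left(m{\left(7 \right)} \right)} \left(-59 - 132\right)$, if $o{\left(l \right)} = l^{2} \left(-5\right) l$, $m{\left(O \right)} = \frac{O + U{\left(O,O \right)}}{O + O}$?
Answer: $\frac{2098135}{2744} \approx 764.63$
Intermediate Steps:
$D{\left(v \right)} = 6$ ($D{\left(v \right)} = 3 + 3 = 6$)
$U{\left(Y,z \right)} = 6$
$m{\left(O \right)} = \frac{6 + O}{2 O}$ ($m{\left(O \right)} = \frac{O + 6}{O + O} = \frac{6 + O}{2 O}$)
$o{\left(l \right)} = - 5 l^{3}$ ($o{\left(l \right)} = - 5 l^{2} l = - 5 l^{3}$)
$o{\left(m{\left(7 \right)} \right)} \left(-59 - 132\right) = - 5 \left(\frac{6 + 7}{2 \cdot 7}\right)^{3} \left(-59 - 132\right) = - 5 \left(\frac{1}{2} \cdot \frac{1}{7} \cdot 13\right)^{3} \left(-191\right) = - 5 \left(\frac{13}{14}\right)^{3} \left(-191\right) = \left(-5\right) \frac{2197}{2744} \left(-191\right) = \left(- \frac{10985}{2744}\right) \left(-191\right) = \frac{2098135}{2744}$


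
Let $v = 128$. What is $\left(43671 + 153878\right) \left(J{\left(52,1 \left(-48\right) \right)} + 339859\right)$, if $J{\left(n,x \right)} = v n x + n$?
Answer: $4034543227$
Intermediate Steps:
$J{\left(n,x \right)} = n + 128 n x$ ($J{\left(n,x \right)} = 128 n x + n = n + 128 n x$)
$\left(43671 + 153878\right) \left(J{\left(52,1 \left(-48\right) \right)} + 339859\right) = \left(43671 + 153878\right) \left(52 \left(1 + 128 \cdot 1 \left(-48\right)\right) + 339859\right) = 197549 \left(52 \left(1 + 128 \left(-48\right)\right) + 339859\right) = 197549 \left(52 \left(1 - 6144\right) + 339859\right) = 197549 \left(52 \left(-6143\right) + 339859\right) = 197549 \left(-319436 + 339859\right) = 197549 \cdot 20423 = 4034543227$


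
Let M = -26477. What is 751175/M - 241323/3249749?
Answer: -2447519714146/86043604273 ≈ -28.445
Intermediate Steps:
751175/M - 241323/3249749 = 751175/(-26477) - 241323/3249749 = 751175*(-1/26477) - 241323*1/3249749 = -751175/26477 - 241323/3249749 = -2447519714146/86043604273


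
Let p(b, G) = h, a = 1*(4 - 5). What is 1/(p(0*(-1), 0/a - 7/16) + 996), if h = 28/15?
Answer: 15/14968 ≈ 0.0010021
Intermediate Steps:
h = 28/15 (h = 28*(1/15) = 28/15 ≈ 1.8667)
a = -1 (a = 1*(-1) = -1)
p(b, G) = 28/15
1/(p(0*(-1), 0/a - 7/16) + 996) = 1/(28/15 + 996) = 1/(14968/15) = 15/14968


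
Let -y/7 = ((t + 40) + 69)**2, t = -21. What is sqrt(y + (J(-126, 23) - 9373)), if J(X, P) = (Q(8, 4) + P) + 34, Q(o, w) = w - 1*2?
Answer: 3*I*sqrt(7058) ≈ 252.04*I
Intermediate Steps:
Q(o, w) = -2 + w (Q(o, w) = w - 2 = -2 + w)
J(X, P) = 36 + P (J(X, P) = ((-2 + 4) + P) + 34 = (2 + P) + 34 = 36 + P)
y = -54208 (y = -7*((-21 + 40) + 69)**2 = -7*(19 + 69)**2 = -7*88**2 = -7*7744 = -54208)
sqrt(y + (J(-126, 23) - 9373)) = sqrt(-54208 + ((36 + 23) - 9373)) = sqrt(-54208 + (59 - 9373)) = sqrt(-54208 - 9314) = sqrt(-63522) = 3*I*sqrt(7058)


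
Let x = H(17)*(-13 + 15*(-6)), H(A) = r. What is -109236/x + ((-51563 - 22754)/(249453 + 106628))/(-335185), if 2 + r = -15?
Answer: -13037645268592393/208987120483735 ≈ -62.385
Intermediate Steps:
r = -17 (r = -2 - 15 = -17)
H(A) = -17
x = 1751 (x = -17*(-13 + 15*(-6)) = -17*(-13 - 90) = -17*(-103) = 1751)
-109236/x + ((-51563 - 22754)/(249453 + 106628))/(-335185) = -109236/1751 + ((-51563 - 22754)/(249453 + 106628))/(-335185) = -109236*1/1751 - 74317/356081*(-1/335185) = -109236/1751 - 74317*1/356081*(-1/335185) = -109236/1751 - 74317/356081*(-1/335185) = -109236/1751 + 74317/119353009985 = -13037645268592393/208987120483735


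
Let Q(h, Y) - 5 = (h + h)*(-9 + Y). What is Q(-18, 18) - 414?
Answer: -733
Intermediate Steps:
Q(h, Y) = 5 + 2*h*(-9 + Y) (Q(h, Y) = 5 + (h + h)*(-9 + Y) = 5 + (2*h)*(-9 + Y) = 5 + 2*h*(-9 + Y))
Q(-18, 18) - 414 = (5 - 18*(-18) + 2*18*(-18)) - 414 = (5 + 324 - 648) - 414 = -319 - 414 = -733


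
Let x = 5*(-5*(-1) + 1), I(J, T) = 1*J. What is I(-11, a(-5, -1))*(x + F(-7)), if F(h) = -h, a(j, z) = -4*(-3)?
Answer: -407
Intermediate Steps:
a(j, z) = 12
I(J, T) = J
x = 30 (x = 5*(5 + 1) = 5*6 = 30)
I(-11, a(-5, -1))*(x + F(-7)) = -11*(30 - 1*(-7)) = -11*(30 + 7) = -11*37 = -407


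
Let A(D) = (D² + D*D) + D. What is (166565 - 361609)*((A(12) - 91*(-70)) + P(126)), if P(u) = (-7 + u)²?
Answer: -4062961564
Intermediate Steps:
A(D) = D + 2*D² (A(D) = (D² + D²) + D = 2*D² + D = D + 2*D²)
(166565 - 361609)*((A(12) - 91*(-70)) + P(126)) = (166565 - 361609)*((12*(1 + 2*12) - 91*(-70)) + (-7 + 126)²) = -195044*((12*(1 + 24) + 6370) + 119²) = -195044*((12*25 + 6370) + 14161) = -195044*((300 + 6370) + 14161) = -195044*(6670 + 14161) = -195044*20831 = -4062961564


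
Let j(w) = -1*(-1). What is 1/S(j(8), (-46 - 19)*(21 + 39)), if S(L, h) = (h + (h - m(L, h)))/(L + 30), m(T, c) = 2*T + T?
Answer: -31/7803 ≈ -0.0039728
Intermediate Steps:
m(T, c) = 3*T
j(w) = 1
S(L, h) = (-3*L + 2*h)/(30 + L) (S(L, h) = (h + (h - 3*L))/(L + 30) = (h + (h - 3*L))/(30 + L) = (-3*L + 2*h)/(30 + L))
1/S(j(8), (-46 - 19)*(21 + 39)) = 1/((-3*1 + 2*((-46 - 19)*(21 + 39)))/(30 + 1)) = 1/((-3 + 2*(-65*60))/31) = 1/((-3 + 2*(-3900))/31) = 1/((-3 - 7800)/31) = 1/((1/31)*(-7803)) = 1/(-7803/31) = -31/7803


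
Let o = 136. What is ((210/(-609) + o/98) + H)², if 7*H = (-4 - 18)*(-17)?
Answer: 5991379216/2019241 ≈ 2967.1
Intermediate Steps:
H = 374/7 (H = ((-4 - 18)*(-17))/7 = (-22*(-17))/7 = (⅐)*374 = 374/7 ≈ 53.429)
((210/(-609) + o/98) + H)² = ((210/(-609) + 136/98) + 374/7)² = ((210*(-1/609) + 136*(1/98)) + 374/7)² = ((-10/29 + 68/49) + 374/7)² = (1482/1421 + 374/7)² = (77404/1421)² = 5991379216/2019241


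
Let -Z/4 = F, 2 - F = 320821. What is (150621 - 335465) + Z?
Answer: 1098432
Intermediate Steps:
F = -320819 (F = 2 - 1*320821 = 2 - 320821 = -320819)
Z = 1283276 (Z = -4*(-320819) = 1283276)
(150621 - 335465) + Z = (150621 - 335465) + 1283276 = -184844 + 1283276 = 1098432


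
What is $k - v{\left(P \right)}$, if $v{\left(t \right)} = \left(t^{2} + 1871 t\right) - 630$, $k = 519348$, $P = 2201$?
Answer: $-8442494$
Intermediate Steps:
$v{\left(t \right)} = -630 + t^{2} + 1871 t$
$k - v{\left(P \right)} = 519348 - \left(-630 + 2201^{2} + 1871 \cdot 2201\right) = 519348 - \left(-630 + 4844401 + 4118071\right) = 519348 - 8961842 = -8442494$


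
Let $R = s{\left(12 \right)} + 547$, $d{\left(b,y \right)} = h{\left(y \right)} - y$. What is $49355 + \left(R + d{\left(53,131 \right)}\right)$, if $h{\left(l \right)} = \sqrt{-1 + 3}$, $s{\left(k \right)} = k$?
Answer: $49783 + \sqrt{2} \approx 49784.0$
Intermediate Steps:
$h{\left(l \right)} = \sqrt{2}$
$d{\left(b,y \right)} = \sqrt{2} - y$
$R = 559$ ($R = 12 + 547 = 559$)
$49355 + \left(R + d{\left(53,131 \right)}\right) = 49355 + \left(559 + \left(\sqrt{2} - 131\right)\right) = 49355 + \left(559 - \left(131 - \sqrt{2}\right)\right) = 49355 + \left(428 + \sqrt{2}\right) = 49783 + \sqrt{2}$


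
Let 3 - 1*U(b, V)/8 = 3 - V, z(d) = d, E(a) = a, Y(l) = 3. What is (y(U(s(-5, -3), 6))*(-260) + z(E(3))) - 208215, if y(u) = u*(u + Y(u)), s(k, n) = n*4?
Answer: -844692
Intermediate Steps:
s(k, n) = 4*n
U(b, V) = 8*V (U(b, V) = 24 - 8*(3 - V) = 24 + (-24 + 8*V) = 8*V)
y(u) = u*(3 + u) (y(u) = u*(u + 3) = u*(3 + u))
(y(U(s(-5, -3), 6))*(-260) + z(E(3))) - 208215 = (((8*6)*(3 + 8*6))*(-260) + 3) - 208215 = ((48*(3 + 48))*(-260) + 3) - 208215 = ((48*51)*(-260) + 3) - 208215 = (2448*(-260) + 3) - 208215 = (-636480 + 3) - 208215 = -636477 - 208215 = -844692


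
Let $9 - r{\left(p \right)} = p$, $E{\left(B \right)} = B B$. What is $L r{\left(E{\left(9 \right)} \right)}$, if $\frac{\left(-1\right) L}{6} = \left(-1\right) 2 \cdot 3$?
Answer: $-2592$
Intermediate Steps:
$E{\left(B \right)} = B^{2}$
$r{\left(p \right)} = 9 - p$
$L = 36$ ($L = - 6 \left(-1\right) 2 \cdot 3 = - 6 \left(\left(-2\right) 3\right) = \left(-6\right) \left(-6\right) = 36$)
$L r{\left(E{\left(9 \right)} \right)} = 36 \left(9 - 9^{2}\right) = 36 \left(9 - 81\right) = 36 \left(-72\right) = -2592$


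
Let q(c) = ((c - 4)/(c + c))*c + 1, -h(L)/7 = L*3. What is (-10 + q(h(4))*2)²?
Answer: 9216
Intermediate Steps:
h(L) = -21*L (h(L) = -7*L*3 = -21*L)
q(c) = -1 + c/2 (q(c) = ((-4 + c)/((2*c)))*c + 1 = ((-4 + c)*(1/(2*c)))*c + 1 = ((-4 + c)/(2*c))*c + 1 = (-2 + c/2) + 1 = -1 + c/2)
(-10 + q(h(4))*2)² = (-10 + (-1 + (-21*4)/2)*2)² = (-10 + (-1 + (½)*(-84))*2)² = (-10 + (-1 - 42)*2)² = (-10 - 43*2)² = (-10 - 86)² = (-96)² = 9216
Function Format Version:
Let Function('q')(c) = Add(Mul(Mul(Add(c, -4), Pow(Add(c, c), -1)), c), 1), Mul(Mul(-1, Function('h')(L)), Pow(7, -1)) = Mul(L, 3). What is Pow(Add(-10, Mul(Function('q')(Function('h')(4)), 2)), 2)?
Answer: 9216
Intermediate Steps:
Function('h')(L) = Mul(-21, L) (Function('h')(L) = Mul(-7, Mul(L, 3)) = Mul(-7, Mul(3, L)) = Mul(-21, L))
Function('q')(c) = Add(-1, Mul(Rational(1, 2), c)) (Function('q')(c) = Add(Mul(Mul(Add(-4, c), Pow(Mul(2, c), -1)), c), 1) = Add(Mul(Mul(Add(-4, c), Mul(Rational(1, 2), Pow(c, -1))), c), 1) = Add(Mul(Mul(Rational(1, 2), Pow(c, -1), Add(-4, c)), c), 1) = Add(Add(-2, Mul(Rational(1, 2), c)), 1) = Add(-1, Mul(Rational(1, 2), c)))
Pow(Add(-10, Mul(Function('q')(Function('h')(4)), 2)), 2) = Pow(Add(-10, Mul(Add(-1, Mul(Rational(1, 2), Mul(-21, 4))), 2)), 2) = Pow(Add(-10, Mul(Add(-1, Mul(Rational(1, 2), -84)), 2)), 2) = Pow(Add(-10, Mul(Add(-1, -42), 2)), 2) = Pow(Add(-10, Mul(-43, 2)), 2) = Pow(Add(-10, -86), 2) = Pow(-96, 2) = 9216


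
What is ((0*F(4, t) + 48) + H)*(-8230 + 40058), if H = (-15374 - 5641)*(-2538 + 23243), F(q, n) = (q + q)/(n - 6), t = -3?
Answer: -13848856993356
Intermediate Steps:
F(q, n) = 2*q/(-6 + n) (F(q, n) = (2*q)/(-6 + n) = 2*q/(-6 + n))
H = -435115575 (H = -21015*20705 = -435115575)
((0*F(4, t) + 48) + H)*(-8230 + 40058) = ((0*(2*4/(-6 - 3)) + 48) - 435115575)*(-8230 + 40058) = ((0*(2*4/(-9)) + 48) - 435115575)*31828 = ((0*(2*4*(-1/9)) + 48) - 435115575)*31828 = ((0*(-8/9) + 48) - 435115575)*31828 = ((0 + 48) - 435115575)*31828 = (48 - 435115575)*31828 = -435115527*31828 = -13848856993356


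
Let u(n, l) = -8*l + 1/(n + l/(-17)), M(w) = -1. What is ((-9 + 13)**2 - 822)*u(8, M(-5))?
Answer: -897078/137 ≈ -6548.0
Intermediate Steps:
u(n, l) = 1/(n - l/17) - 8*l (u(n, l) = -8*l + 1/(n + l*(-1/17)) = -8*l + 1/(n - l/17) = 1/(n - l/17) - 8*l)
((-9 + 13)**2 - 822)*u(8, M(-5)) = ((-9 + 13)**2 - 822)*((-17 - 8*(-1)**2 + 136*(-1)*8)/(-1 - 17*8)) = (4**2 - 822)*((-17 - 8*1 - 1088)/(-1 - 136)) = (16 - 822)*((-17 - 8 - 1088)/(-137)) = -(-806)*(-1113)/137 = -806*1113/137 = -897078/137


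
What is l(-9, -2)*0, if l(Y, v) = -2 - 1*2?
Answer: 0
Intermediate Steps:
l(Y, v) = -4 (l(Y, v) = -2 - 2 = -4)
l(-9, -2)*0 = -4*0 = 0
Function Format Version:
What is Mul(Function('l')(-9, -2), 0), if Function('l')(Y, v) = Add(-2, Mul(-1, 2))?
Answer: 0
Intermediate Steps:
Function('l')(Y, v) = -4 (Function('l')(Y, v) = Add(-2, -2) = -4)
Mul(Function('l')(-9, -2), 0) = Mul(-4, 0) = 0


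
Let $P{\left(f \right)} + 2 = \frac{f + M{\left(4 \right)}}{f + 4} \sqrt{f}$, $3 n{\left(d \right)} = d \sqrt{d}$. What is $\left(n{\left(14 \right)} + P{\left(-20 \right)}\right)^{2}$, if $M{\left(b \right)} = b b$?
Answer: $\frac{\left(-12 + 28 \sqrt{14} + 3 i \sqrt{5}\right)^{2}}{36} \approx 237.79 + 34.572 i$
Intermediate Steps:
$M{\left(b \right)} = b^{2}$
$n{\left(d \right)} = \frac{d^{\frac{3}{2}}}{3}$ ($n{\left(d \right)} = \frac{d \sqrt{d}}{3} = \frac{d^{\frac{3}{2}}}{3}$)
$P{\left(f \right)} = -2 + \frac{\sqrt{f} \left(16 + f\right)}{4 + f}$ ($P{\left(f \right)} = -2 + \frac{f + 4^{2}}{f + 4} \sqrt{f} = -2 + \frac{f + 16}{4 + f} \sqrt{f} = -2 + \frac{16 + f}{4 + f} \sqrt{f} = -2 + \frac{\sqrt{f} \left(16 + f\right)}{4 + f}$)
$\left(n{\left(14 \right)} + P{\left(-20 \right)}\right)^{2} = \left(\frac{14^{\frac{3}{2}}}{3} + \frac{-8 + \left(-20\right)^{\frac{3}{2}} - -40 + 16 \sqrt{-20}}{4 - 20}\right)^{2} = \left(\frac{14 \sqrt{14}}{3} + \frac{-8 - 40 i \sqrt{5} + 40 + 16 \cdot 2 i \sqrt{5}}{-16}\right)^{2} = \left(\frac{14 \sqrt{14}}{3} - \frac{-8 - 40 i \sqrt{5} + 40 + 32 i \sqrt{5}}{16}\right)^{2} = \left(\frac{14 \sqrt{14}}{3} - \frac{32 - 8 i \sqrt{5}}{16}\right)^{2} = \left(\frac{14 \sqrt{14}}{3} - \left(2 - \frac{i \sqrt{5}}{2}\right)\right)^{2} = \left(-2 + \frac{14 \sqrt{14}}{3} + \frac{i \sqrt{5}}{2}\right)^{2}$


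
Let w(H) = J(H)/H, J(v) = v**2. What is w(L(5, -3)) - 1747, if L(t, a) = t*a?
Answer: -1762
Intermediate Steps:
L(t, a) = a*t
w(H) = H (w(H) = H**2/H = H)
w(L(5, -3)) - 1747 = -3*5 - 1747 = -15 - 1747 = -1762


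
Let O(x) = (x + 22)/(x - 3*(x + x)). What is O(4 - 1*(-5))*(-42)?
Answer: 434/15 ≈ 28.933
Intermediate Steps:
O(x) = -(22 + x)/(5*x) (O(x) = (22 + x)/(x - 6*x) = (22 + x)/((-5*x)) = (22 + x)*(-1/(5*x)) = -(22 + x)/(5*x))
O(4 - 1*(-5))*(-42) = ((-22 - (4 - 1*(-5)))/(5*(4 - 1*(-5))))*(-42) = ((-22 - (4 + 5))/(5*(4 + 5)))*(-42) = ((⅕)*(-22 - 1*9)/9)*(-42) = ((⅕)*(⅑)*(-22 - 9))*(-42) = ((⅕)*(⅑)*(-31))*(-42) = -31/45*(-42) = 434/15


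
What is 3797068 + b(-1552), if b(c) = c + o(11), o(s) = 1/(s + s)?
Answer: 83501353/22 ≈ 3.7955e+6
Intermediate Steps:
o(s) = 1/(2*s)
b(c) = 1/22 + c (b(c) = c + (½)/11 = c + (½)*(1/11) = c + 1/22 = 1/22 + c)
3797068 + b(-1552) = 3797068 + (1/22 - 1552) = 3797068 - 34143/22 = 83501353/22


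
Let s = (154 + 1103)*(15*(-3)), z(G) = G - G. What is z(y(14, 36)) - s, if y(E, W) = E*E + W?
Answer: 56565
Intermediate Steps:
y(E, W) = W + E**2 (y(E, W) = E**2 + W = W + E**2)
z(G) = 0
s = -56565 (s = 1257*(-45) = -56565)
z(y(14, 36)) - s = 0 - 1*(-56565) = 0 + 56565 = 56565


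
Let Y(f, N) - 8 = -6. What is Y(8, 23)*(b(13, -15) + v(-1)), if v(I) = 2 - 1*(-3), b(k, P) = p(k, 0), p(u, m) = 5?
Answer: 20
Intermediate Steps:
Y(f, N) = 2 (Y(f, N) = 8 - 6 = 2)
b(k, P) = 5
v(I) = 5 (v(I) = 2 + 3 = 5)
Y(8, 23)*(b(13, -15) + v(-1)) = 2*(5 + 5) = 2*10 = 20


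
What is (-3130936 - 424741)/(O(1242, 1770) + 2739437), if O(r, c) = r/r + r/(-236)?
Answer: -419569886/323253063 ≈ -1.2980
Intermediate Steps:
O(r, c) = 1 - r/236 (O(r, c) = 1 + r*(-1/236) = 1 - r/236)
(-3130936 - 424741)/(O(1242, 1770) + 2739437) = (-3130936 - 424741)/((1 - 1/236*1242) + 2739437) = -3555677/((1 - 621/118) + 2739437) = -3555677/(-503/118 + 2739437) = -3555677/323253063/118 = -3555677*118/323253063 = -419569886/323253063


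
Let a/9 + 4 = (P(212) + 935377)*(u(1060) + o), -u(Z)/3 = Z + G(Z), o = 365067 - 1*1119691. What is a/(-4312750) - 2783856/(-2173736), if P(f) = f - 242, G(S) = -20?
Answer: 866612531157684708/585923745875 ≈ 1.4791e+6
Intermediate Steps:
o = -754624 (o = 365067 - 1119691 = -754624)
u(Z) = 60 - 3*Z (u(Z) = -3*(Z - 20) = -3*(-20 + Z) = 60 - 3*Z)
P(f) = -242 + f
a = -6378782194548 (a = -36 + 9*(((-242 + 212) + 935377)*((60 - 3*1060) - 754624)) = -36 + 9*((-30 + 935377)*((60 - 3180) - 754624)) = -36 + 9*(935347*(-3120 - 754624)) = -36 + 9*(935347*(-757744)) = -36 + 9*(-708753577168) = -36 - 6378782194512 = -6378782194548)
a/(-4312750) - 2783856/(-2173736) = -6378782194548/(-4312750) - 2783856/(-2173736) = -6378782194548*(-1/4312750) - 2783856*(-1/2173736) = 3189391097274/2156375 + 347982/271717 = 866612531157684708/585923745875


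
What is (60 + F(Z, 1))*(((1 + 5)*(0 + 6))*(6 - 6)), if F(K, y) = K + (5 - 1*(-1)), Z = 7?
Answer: 0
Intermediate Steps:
F(K, y) = 6 + K (F(K, y) = K + (5 + 1) = K + 6 = 6 + K)
(60 + F(Z, 1))*(((1 + 5)*(0 + 6))*(6 - 6)) = (60 + (6 + 7))*(((1 + 5)*(0 + 6))*(6 - 6)) = (60 + 13)*((6*6)*0) = 73*(36*0) = 73*0 = 0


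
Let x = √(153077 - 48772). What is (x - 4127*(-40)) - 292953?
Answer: -127873 + √104305 ≈ -1.2755e+5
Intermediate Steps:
x = √104305 ≈ 322.96
(x - 4127*(-40)) - 292953 = (√104305 - 4127*(-40)) - 292953 = (√104305 + 165080) - 292953 = (165080 + √104305) - 292953 = -127873 + √104305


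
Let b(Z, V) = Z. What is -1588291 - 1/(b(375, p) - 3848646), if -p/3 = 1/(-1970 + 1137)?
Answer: -6112174194860/3848271 ≈ -1.5883e+6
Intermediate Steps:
p = 3/833 (p = -3/(-1970 + 1137) = -3/(-833) = -3*(-1/833) = 3/833 ≈ 0.0036014)
-1588291 - 1/(b(375, p) - 3848646) = -1588291 - 1/(375 - 3848646) = -1588291 - 1/(-3848271) = -1588291 - 1*(-1/3848271) = -1588291 + 1/3848271 = -6112174194860/3848271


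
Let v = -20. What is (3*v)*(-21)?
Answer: 1260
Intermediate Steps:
(3*v)*(-21) = (3*(-20))*(-21) = -60*(-21) = 1260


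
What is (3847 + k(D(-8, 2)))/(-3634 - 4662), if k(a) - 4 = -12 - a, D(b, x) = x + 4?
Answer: -3833/8296 ≈ -0.46203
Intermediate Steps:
D(b, x) = 4 + x
k(a) = -8 - a (k(a) = 4 + (-12 - a) = -8 - a)
(3847 + k(D(-8, 2)))/(-3634 - 4662) = (3847 + (-8 - (4 + 2)))/(-3634 - 4662) = (3847 + (-8 - 1*6))/(-8296) = (3847 + (-8 - 6))*(-1/8296) = (3847 - 14)*(-1/8296) = 3833*(-1/8296) = -3833/8296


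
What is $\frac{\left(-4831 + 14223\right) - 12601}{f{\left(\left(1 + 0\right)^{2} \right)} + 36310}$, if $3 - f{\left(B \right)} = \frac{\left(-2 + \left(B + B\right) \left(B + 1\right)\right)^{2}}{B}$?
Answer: $- \frac{3209}{36309} \approx -0.08838$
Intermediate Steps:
$f{\left(B \right)} = 3 - \frac{\left(-2 + 2 B \left(1 + B\right)\right)^{2}}{B}$ ($f{\left(B \right)} = 3 - \frac{\left(-2 + \left(B + B\right) \left(B + 1\right)\right)^{2}}{B} = 3 - \frac{\left(-2 + 2 B \left(1 + B\right)\right)^{2}}{B}$)
$\frac{\left(-4831 + 14223\right) - 12601}{f{\left(\left(1 + 0\right)^{2} \right)} + 36310} = \frac{\left(-4831 + 14223\right) - 12601}{\left(3 - \frac{4 \left(-1 + \left(1 + 0\right)^{2} + \left(\left(1 + 0\right)^{2}\right)^{2}\right)^{2}}{\left(1 + 0\right)^{2}}\right) + 36310} = \frac{9392 - 12601}{\left(3 - \frac{4 \left(-1 + 1^{2} + \left(1^{2}\right)^{2}\right)^{2}}{1^{2}}\right) + 36310} = - \frac{3209}{\left(3 - \frac{4 \left(-1 + 1 + 1^{2}\right)^{2}}{1}\right) + 36310} = - \frac{3209}{\left(3 - 4 \left(-1 + 1 + 1\right)^{2}\right) + 36310} = - \frac{3209}{\left(3 - 4 \cdot 1^{2}\right) + 36310} = - \frac{3209}{\left(3 - 4 \cdot 1\right) + 36310} = - \frac{3209}{\left(3 - 4\right) + 36310} = - \frac{3209}{-1 + 36310} = - \frac{3209}{36309}$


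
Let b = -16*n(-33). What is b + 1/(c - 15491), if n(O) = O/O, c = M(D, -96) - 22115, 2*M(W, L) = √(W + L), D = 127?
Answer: -90509669032/5656844913 - 2*√31/5656844913 ≈ -16.000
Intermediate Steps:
M(W, L) = √(L + W)/2 (M(W, L) = √(W + L)/2 = √(L + W)/2)
c = -22115 + √31/2 (c = √(-96 + 127)/2 - 22115 = √31/2 - 22115 = -22115 + √31/2 ≈ -22112.)
n(O) = 1
b = -16 (b = -16*1 = -16)
b + 1/(c - 15491) = -16 + 1/((-22115 + √31/2) - 15491) = -16 + 1/(-37606 + √31/2)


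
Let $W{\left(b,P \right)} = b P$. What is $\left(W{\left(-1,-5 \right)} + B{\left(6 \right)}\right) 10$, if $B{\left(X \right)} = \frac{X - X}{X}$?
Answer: $50$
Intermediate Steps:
$W{\left(b,P \right)} = P b$
$B{\left(X \right)} = 0$ ($B{\left(X \right)} = \frac{0}{X} = 0$)
$\left(W{\left(-1,-5 \right)} + B{\left(6 \right)}\right) 10 = \left(\left(-5\right) \left(-1\right) + 0\right) 10 = \left(5 + 0\right) 10 = 5 \cdot 10 = 50$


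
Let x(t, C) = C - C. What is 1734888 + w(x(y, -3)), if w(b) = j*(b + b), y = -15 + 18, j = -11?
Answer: 1734888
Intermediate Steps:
y = 3
x(t, C) = 0
w(b) = -22*b (w(b) = -11*(b + b) = -22*b)
1734888 + w(x(y, -3)) = 1734888 - 22*0 = 1734888 + 0 = 1734888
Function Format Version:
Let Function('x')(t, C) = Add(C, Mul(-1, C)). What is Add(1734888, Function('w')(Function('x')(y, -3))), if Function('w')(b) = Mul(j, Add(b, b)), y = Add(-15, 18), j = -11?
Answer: 1734888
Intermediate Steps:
y = 3
Function('x')(t, C) = 0
Function('w')(b) = Mul(-22, b) (Function('w')(b) = Mul(-11, Add(b, b)) = Mul(-11, Mul(2, b)) = Mul(-22, b))
Add(1734888, Function('w')(Function('x')(y, -3))) = Add(1734888, Mul(-22, 0)) = Add(1734888, 0) = 1734888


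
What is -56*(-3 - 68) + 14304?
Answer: 18280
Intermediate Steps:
-56*(-3 - 68) + 14304 = -56*(-71) + 14304 = 3976 + 14304 = 18280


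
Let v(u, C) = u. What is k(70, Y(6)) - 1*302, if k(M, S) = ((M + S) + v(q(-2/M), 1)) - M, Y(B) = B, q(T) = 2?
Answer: -294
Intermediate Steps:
k(M, S) = 2 + S (k(M, S) = ((M + S) + 2) - M = (2 + M + S) - M = 2 + S)
k(70, Y(6)) - 1*302 = (2 + 6) - 1*302 = 8 - 302 = -294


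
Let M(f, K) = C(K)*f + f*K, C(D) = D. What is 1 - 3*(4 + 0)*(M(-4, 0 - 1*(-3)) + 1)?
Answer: 277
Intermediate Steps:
M(f, K) = 2*K*f (M(f, K) = K*f + f*K = K*f + K*f = 2*K*f)
1 - 3*(4 + 0)*(M(-4, 0 - 1*(-3)) + 1) = 1 - 3*(4 + 0)*(2*(0 - 1*(-3))*(-4) + 1) = 1 - 12*(2*(0 + 3)*(-4) + 1) = 1 - 12*(2*3*(-4) + 1) = 1 - 12*(-24 + 1) = 1 - 12*(-23) = 1 - 3*(-92) = 1 + 276 = 277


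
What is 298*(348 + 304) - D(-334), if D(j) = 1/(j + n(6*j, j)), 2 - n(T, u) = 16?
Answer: 67615009/348 ≈ 1.9430e+5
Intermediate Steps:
n(T, u) = -14 (n(T, u) = 2 - 1*16 = 2 - 16 = -14)
D(j) = 1/(-14 + j) (D(j) = 1/(j - 14) = 1/(-14 + j))
298*(348 + 304) - D(-334) = 298*(348 + 304) - 1/(-14 - 334) = 298*652 - 1/(-348) = 194296 - 1*(-1/348) = 194296 + 1/348 = 67615009/348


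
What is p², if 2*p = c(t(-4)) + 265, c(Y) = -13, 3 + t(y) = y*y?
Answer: 15876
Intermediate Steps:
t(y) = -3 + y² (t(y) = -3 + y*y = -3 + y²)
p = 126 (p = (-13 + 265)/2 = (½)*252 = 126)
p² = 126² = 15876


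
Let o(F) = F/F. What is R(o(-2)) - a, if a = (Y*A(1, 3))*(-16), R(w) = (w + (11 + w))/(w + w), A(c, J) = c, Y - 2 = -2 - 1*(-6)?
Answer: 205/2 ≈ 102.50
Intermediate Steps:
Y = 6 (Y = 2 + (-2 - 1*(-6)) = 2 + (-2 + 6) = 2 + 4 = 6)
o(F) = 1
R(w) = (11 + 2*w)/(2*w) (R(w) = (11 + 2*w)/((2*w)) = (11 + 2*w)*(1/(2*w)) = (11 + 2*w)/(2*w))
a = -96 (a = (6*1)*(-16) = 6*(-16) = -96)
R(o(-2)) - a = (11/2 + 1)/1 - 1*(-96) = 1*(13/2) + 96 = 13/2 + 96 = 205/2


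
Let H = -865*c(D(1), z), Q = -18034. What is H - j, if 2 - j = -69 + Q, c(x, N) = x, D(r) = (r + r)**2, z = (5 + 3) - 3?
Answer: -21565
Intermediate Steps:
z = 5 (z = 8 - 3 = 5)
D(r) = 4*r**2 (D(r) = (2*r)**2 = 4*r**2)
j = 18105 (j = 2 - (-69 - 18034) = 2 - 1*(-18103) = 2 + 18103 = 18105)
H = -3460 (H = -3460*1**2 = -3460 ≈ -3460.0)
H - j = -3460 - 1*18105 = -3460 - 18105 = -21565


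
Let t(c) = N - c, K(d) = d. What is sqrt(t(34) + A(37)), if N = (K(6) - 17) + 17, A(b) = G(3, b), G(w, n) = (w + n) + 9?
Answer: sqrt(21) ≈ 4.5826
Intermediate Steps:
G(w, n) = 9 + n + w (G(w, n) = (n + w) + 9 = 9 + n + w)
A(b) = 12 + b (A(b) = 9 + b + 3 = 12 + b)
N = 6 (N = (6 - 17) + 17 = -11 + 17 = 6)
t(c) = 6 - c
sqrt(t(34) + A(37)) = sqrt((6 - 1*34) + (12 + 37)) = sqrt((6 - 34) + 49) = sqrt(-28 + 49) = sqrt(21)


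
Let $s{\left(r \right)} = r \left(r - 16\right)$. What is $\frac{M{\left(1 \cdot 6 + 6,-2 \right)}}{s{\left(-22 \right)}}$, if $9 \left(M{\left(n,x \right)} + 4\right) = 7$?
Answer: $- \frac{29}{7524} \approx -0.0038543$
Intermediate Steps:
$M{\left(n,x \right)} = - \frac{29}{9}$ ($M{\left(n,x \right)} = -4 + \frac{1}{9} \cdot 7 = -4 + \frac{7}{9} = - \frac{29}{9}$)
$s{\left(r \right)} = r \left(-16 + r\right)$
$\frac{M{\left(1 \cdot 6 + 6,-2 \right)}}{s{\left(-22 \right)}} = - \frac{29}{9 \left(- 22 \left(-16 - 22\right)\right)} = - \frac{29}{9 \left(\left(-22\right) \left(-38\right)\right)} = - \frac{29}{9 \cdot 836} = \left(- \frac{29}{9}\right) \frac{1}{836} = - \frac{29}{7524}$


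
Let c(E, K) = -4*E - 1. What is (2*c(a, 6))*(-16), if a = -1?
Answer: -96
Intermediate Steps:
c(E, K) = -1 - 4*E
(2*c(a, 6))*(-16) = (2*(-1 - 4*(-1)))*(-16) = (2*(-1 + 4))*(-16) = (2*3)*(-16) = 6*(-16) = -96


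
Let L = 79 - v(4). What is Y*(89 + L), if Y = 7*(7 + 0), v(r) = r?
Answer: 8036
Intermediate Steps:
Y = 49 (Y = 7*7 = 49)
L = 75 (L = 79 - 1*4 = 79 - 4 = 75)
Y*(89 + L) = 49*(89 + 75) = 49*164 = 8036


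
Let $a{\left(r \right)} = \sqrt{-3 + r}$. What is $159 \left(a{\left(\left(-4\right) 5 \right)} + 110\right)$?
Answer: $17490 + 159 i \sqrt{23} \approx 17490.0 + 762.54 i$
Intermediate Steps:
$159 \left(a{\left(\left(-4\right) 5 \right)} + 110\right) = 159 \left(\sqrt{-3 - 20} + 110\right) = 159 \left(\sqrt{-23} + 110\right) = 159 \left(i \sqrt{23} + 110\right) = 159 \left(110 + i \sqrt{23}\right) = 17490 + 159 i \sqrt{23}$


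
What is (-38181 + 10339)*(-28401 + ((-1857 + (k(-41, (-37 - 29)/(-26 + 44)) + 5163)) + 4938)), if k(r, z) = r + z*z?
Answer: 5057805562/9 ≈ 5.6198e+8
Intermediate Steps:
k(r, z) = r + z**2
(-38181 + 10339)*(-28401 + ((-1857 + (k(-41, (-37 - 29)/(-26 + 44)) + 5163)) + 4938)) = (-38181 + 10339)*(-28401 + ((-1857 + ((-41 + ((-37 - 29)/(-26 + 44))**2) + 5163)) + 4938)) = -27842*(-28401 + ((-1857 + ((-41 + (-66/18)**2) + 5163)) + 4938)) = -27842*(-28401 + ((-1857 + ((-41 + (-66*1/18)**2) + 5163)) + 4938)) = -27842*(-28401 + ((-1857 + ((-41 + (-11/3)**2) + 5163)) + 4938)) = -27842*(-28401 + ((-1857 + ((-41 + 121/9) + 5163)) + 4938)) = -27842*(-28401 + ((-1857 + (-248/9 + 5163)) + 4938)) = -27842*(-28401 + ((-1857 + 46219/9) + 4938)) = -27842*(-28401 + (29506/9 + 4938)) = -27842*(-28401 + 73948/9) = -27842*(-181661/9) = 5057805562/9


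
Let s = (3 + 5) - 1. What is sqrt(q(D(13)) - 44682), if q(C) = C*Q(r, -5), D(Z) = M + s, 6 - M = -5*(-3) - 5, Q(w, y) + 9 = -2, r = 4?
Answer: I*sqrt(44715) ≈ 211.46*I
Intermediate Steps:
s = 7 (s = 8 - 1 = 7)
Q(w, y) = -11 (Q(w, y) = -9 - 2 = -11)
M = -4 (M = 6 - (-5*(-3) - 5) = 6 - (15 - 5) = 6 - 1*10 = 6 - 10 = -4)
D(Z) = 3 (D(Z) = -4 + 7 = 3)
q(C) = -11*C (q(C) = C*(-11) = -11*C)
sqrt(q(D(13)) - 44682) = sqrt(-11*3 - 44682) = sqrt(-33 - 44682) = sqrt(-44715) = I*sqrt(44715)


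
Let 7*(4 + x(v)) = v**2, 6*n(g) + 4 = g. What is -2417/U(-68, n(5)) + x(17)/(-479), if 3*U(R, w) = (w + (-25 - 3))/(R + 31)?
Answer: -5397441453/559951 ≈ -9639.1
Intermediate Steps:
n(g) = -2/3 + g/6
U(R, w) = (-28 + w)/(3*(31 + R)) (U(R, w) = ((w + (-25 - 3))/(R + 31))/3 = ((w - 28)/(31 + R))/3 = ((-28 + w)/(31 + R))/3 = (-28 + w)/(3*(31 + R)))
x(v) = -4 + v**2/7
-2417/U(-68, n(5)) + x(17)/(-479) = -2417*3*(31 - 68)/(-28 + (-2/3 + (1/6)*5)) + (-4 + (1/7)*17**2)/(-479) = -2417*(-111/(-28 + (-2/3 + 5/6))) + (-4 + (1/7)*289)*(-1/479) = -2417*(-111/(-28 + 1/6)) + (-4 + 289/7)*(-1/479) = -2417/((1/3)*(-1/37)*(-167/6)) + (261/7)*(-1/479) = -2417/167/666 - 261/3353 = -2417*666/167 - 261/3353 = -1609722/167 - 261/3353 = -5397441453/559951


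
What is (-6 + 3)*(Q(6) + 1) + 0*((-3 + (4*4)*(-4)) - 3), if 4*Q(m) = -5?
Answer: 3/4 ≈ 0.75000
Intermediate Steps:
Q(m) = -5/4 (Q(m) = (1/4)*(-5) = -5/4)
(-6 + 3)*(Q(6) + 1) + 0*((-3 + (4*4)*(-4)) - 3) = (-6 + 3)*(-5/4 + 1) + 0*((-3 + (4*4)*(-4)) - 3) = -3*(-1/4) + 0*((-3 + 16*(-4)) - 3) = 3/4 + 0*((-3 - 64) - 3) = 3/4 + 0*(-67 - 3) = 3/4 + 0*(-70) = 3/4 + 0 = 3/4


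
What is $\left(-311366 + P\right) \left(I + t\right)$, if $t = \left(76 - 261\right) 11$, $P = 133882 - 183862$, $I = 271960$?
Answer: $-97536319050$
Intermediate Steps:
$P = -49980$
$t = -2035$ ($t = \left(-185\right) 11 = -2035$)
$\left(-311366 + P\right) \left(I + t\right) = \left(-311366 - 49980\right) \left(271960 - 2035\right) = \left(-361346\right) 269925 = -97536319050$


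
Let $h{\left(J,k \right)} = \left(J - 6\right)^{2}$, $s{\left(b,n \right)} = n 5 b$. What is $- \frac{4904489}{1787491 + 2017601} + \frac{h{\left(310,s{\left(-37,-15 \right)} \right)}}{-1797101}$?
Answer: $- \frac{482395445719}{359901823068} \approx -1.3404$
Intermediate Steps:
$s{\left(b,n \right)} = 5 b n$ ($s{\left(b,n \right)} = 5 n b = 5 b n$)
$h{\left(J,k \right)} = \left(-6 + J\right)^{2}$
$- \frac{4904489}{1787491 + 2017601} + \frac{h{\left(310,s{\left(-37,-15 \right)} \right)}}{-1797101} = - \frac{4904489}{1787491 + 2017601} + \frac{\left(-6 + 310\right)^{2}}{-1797101} = - \frac{4904489}{3805092} + 304^{2} \left(- \frac{1}{1797101}\right) = \left(-4904489\right) \frac{1}{3805092} + 92416 \left(- \frac{1}{1797101}\right) = - \frac{258131}{200268} - \frac{92416}{1797101} = - \frac{482395445719}{359901823068}$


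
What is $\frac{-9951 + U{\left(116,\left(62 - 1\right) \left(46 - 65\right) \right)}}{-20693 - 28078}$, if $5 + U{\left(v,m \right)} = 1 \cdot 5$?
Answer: $\frac{3317}{16257} \approx 0.20404$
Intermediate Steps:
$U{\left(v,m \right)} = 0$ ($U{\left(v,m \right)} = -5 + 1 \cdot 5 = -5 + 5 = 0$)
$\frac{-9951 + U{\left(116,\left(62 - 1\right) \left(46 - 65\right) \right)}}{-20693 - 28078} = \frac{-9951 + 0}{-20693 - 28078} = - \frac{9951}{-48771} = \left(-9951\right) \left(- \frac{1}{48771}\right) = \frac{3317}{16257}$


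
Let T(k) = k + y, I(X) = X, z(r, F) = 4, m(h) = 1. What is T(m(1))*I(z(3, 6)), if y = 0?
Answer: 4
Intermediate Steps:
T(k) = k (T(k) = k + 0 = k)
T(m(1))*I(z(3, 6)) = 1*4 = 4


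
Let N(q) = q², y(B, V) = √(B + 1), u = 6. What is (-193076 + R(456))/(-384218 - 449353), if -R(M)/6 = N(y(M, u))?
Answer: 195818/833571 ≈ 0.23491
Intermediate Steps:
y(B, V) = √(1 + B)
R(M) = -6 - 6*M (R(M) = -(6 + 6*M) = -6*(1 + M) = -6 - 6*M)
(-193076 + R(456))/(-384218 - 449353) = (-193076 + (-6 - 6*456))/(-384218 - 449353) = (-193076 + (-6 - 2736))/(-833571) = (-193076 - 2742)*(-1/833571) = -195818*(-1/833571) = 195818/833571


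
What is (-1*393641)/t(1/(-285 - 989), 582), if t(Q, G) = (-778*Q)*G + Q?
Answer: -71642662/64685 ≈ -1107.6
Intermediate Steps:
t(Q, G) = Q - 778*G*Q (t(Q, G) = -778*G*Q + Q = Q - 778*G*Q)
(-1*393641)/t(1/(-285 - 989), 582) = (-1*393641)/(((1 - 778*582)/(-285 - 989))) = -393641*(-1274/(1 - 452796)) = -393641/((-1/1274*(-452795))) = -393641/64685/182 = -393641*182/64685 = -71642662/64685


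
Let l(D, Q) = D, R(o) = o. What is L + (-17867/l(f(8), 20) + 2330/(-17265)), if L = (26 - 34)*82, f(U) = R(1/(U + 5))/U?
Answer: -6418519738/3453 ≈ -1.8588e+6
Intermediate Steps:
f(U) = 1/(U*(5 + U)) (f(U) = 1/((U + 5)*U) = 1/((5 + U)*U) = 1/(U*(5 + U)))
L = -656 (L = -8*82 = -656)
L + (-17867/l(f(8), 20) + 2330/(-17265)) = -656 + (-17867/(1/(8*(5 + 8))) + 2330/(-17265)) = -656 + (-17867/((⅛)/13) + 2330*(-1/17265)) = -656 + (-17867/((⅛)*(1/13)) - 466/3453) = -656 + (-17867/1/104 - 466/3453) = -656 + (-17867*104 - 466/3453) = -656 + (-1858168 - 466/3453) = -656 - 6416254570/3453 = -6418519738/3453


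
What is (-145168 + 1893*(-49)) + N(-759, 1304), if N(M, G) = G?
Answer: -236621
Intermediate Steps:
(-145168 + 1893*(-49)) + N(-759, 1304) = (-145168 + 1893*(-49)) + 1304 = (-145168 - 92757) + 1304 = -237925 + 1304 = -236621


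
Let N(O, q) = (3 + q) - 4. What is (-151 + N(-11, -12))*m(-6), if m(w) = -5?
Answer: 820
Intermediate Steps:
N(O, q) = -1 + q
(-151 + N(-11, -12))*m(-6) = (-151 + (-1 - 12))*(-5) = (-151 - 13)*(-5) = -164*(-5) = 820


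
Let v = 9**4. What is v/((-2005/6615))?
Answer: -8680203/401 ≈ -21646.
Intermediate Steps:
v = 6561
v/((-2005/6615)) = 6561/((-2005/6615)) = 6561/((-2005*1/6615)) = 6561/(-401/1323) = 6561*(-1323/401) = -8680203/401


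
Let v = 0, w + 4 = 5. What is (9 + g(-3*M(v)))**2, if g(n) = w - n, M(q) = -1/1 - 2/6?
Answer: 36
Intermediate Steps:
w = 1 (w = -4 + 5 = 1)
M(q) = -4/3 (M(q) = -1*1 - 2*1/6 = -1 - 1/3 = -4/3)
g(n) = 1 - n
(9 + g(-3*M(v)))**2 = (9 + (1 - (-3)*(-4)/3))**2 = (9 + (1 - 1*4))**2 = (9 + (1 - 4))**2 = (9 - 3)**2 = 6**2 = 36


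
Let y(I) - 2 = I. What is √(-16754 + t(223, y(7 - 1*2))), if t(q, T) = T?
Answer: I*√16747 ≈ 129.41*I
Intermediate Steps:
y(I) = 2 + I
√(-16754 + t(223, y(7 - 1*2))) = √(-16754 + (2 + (7 - 1*2))) = √(-16754 + (2 + (7 - 2))) = √(-16754 + (2 + 5)) = √(-16754 + 7) = √(-16747) = I*√16747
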